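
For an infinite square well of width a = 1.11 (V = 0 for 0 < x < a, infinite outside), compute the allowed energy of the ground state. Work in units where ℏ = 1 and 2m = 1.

E = 8.01

Requiring ψ(0) = ψ(a) = 0 quantises k = nπ/a, hence E_n = ℏ²k²/2m = n²π²ℏ²/(2ma²).
E_1 = 1² × π² / (2 × 0.5 × 1.11²) = 8.010.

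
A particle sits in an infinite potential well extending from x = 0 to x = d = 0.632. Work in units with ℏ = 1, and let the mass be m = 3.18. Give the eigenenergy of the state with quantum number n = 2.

E = 15.5

Requiring ψ(0) = ψ(d) = 0 quantises k = nπ/d, hence E_n = ℏ²k²/2m = n²π²ℏ²/(2md²).
E_2 = 2² × π² / (2 × 3.18 × 0.632²) = 15.54.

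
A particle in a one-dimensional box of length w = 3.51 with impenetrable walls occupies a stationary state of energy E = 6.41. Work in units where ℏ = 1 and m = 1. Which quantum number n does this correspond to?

n = 4

From E_n = n²π²ℏ²/(2mw²) invert to n = √(2mw²E)/(πℏ).
n = (3.51/π) × √(2 × 1 × 6.41) = 4.000 → n = 4.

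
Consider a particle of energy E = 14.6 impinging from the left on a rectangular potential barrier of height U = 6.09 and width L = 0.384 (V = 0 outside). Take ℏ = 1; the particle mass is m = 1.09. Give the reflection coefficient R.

E > U: inside the barrier k₂ = √(2m(E − U))/ℏ = 4.307, k₂L = 1.654.
Matching at both interfaces gives T⁻¹ = 1 + U² sin²(k₂L) / [4E(E − U)] = 1.074, hence T = 0.931.
R = 1 − T = 0.0690.

R = 0.0690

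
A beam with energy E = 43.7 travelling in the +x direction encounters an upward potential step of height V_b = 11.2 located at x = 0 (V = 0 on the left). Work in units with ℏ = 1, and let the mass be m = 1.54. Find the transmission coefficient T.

T = 0.995

On each side the TISE gives plane waves with k = √(2m(E − V))/ℏ: k₁ = √(2·1.54·43.7) = 11.60, k₂ = √(2·1.54·32.5) = 10.00.
Continuity of ψ and ψ′ at the step yields the reflection amplitude r = (k₁ − k₂)/(k₁ + k₂) = 0.07389; thus R = |r|² = 0.005460, T = 0.9945.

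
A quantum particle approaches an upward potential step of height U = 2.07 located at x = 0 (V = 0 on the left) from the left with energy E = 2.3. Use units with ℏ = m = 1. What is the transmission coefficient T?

T = 0.730

The wavenumbers are k₁ = √(2mE)/ℏ = 2.145 on the left and k₂ = √(2m(E − U))/ℏ = 0.6782 on the right.
Matching ψ and ψ′ at x = 0 gives r = (k₁ − k₂)/(k₁ + k₂), so R = r² = 0.2699 and T = 1 − R = 0.7301.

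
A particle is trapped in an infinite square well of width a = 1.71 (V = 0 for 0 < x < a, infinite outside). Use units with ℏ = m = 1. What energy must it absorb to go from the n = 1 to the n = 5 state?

E_n = n²π²ℏ²/(2ma²), so ΔE = (5² − 1²) π²ℏ²/(2ma²).
ΔE = 24 × π² / (2 × 1 × 1.71²) = 40.50.

ΔE = 40.5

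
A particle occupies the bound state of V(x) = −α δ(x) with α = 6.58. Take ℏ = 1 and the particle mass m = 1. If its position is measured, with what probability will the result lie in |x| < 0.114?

P = 0.777

The normalised bound state is ψ = √κ e^{−κ|x|} with κ = mα/ℏ² = 6.580.
P(|x| < d) = ∫_{−d}^{d} κ e^{−2κ|x|} dx = 1 − e^{−2κd} = 1 − e^{−1.500} = 0.7769.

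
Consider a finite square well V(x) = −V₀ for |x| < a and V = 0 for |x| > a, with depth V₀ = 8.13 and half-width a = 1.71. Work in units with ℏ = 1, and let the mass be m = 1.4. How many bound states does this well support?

N = 6

Define the well-strength parameter z₀ = (a/ℏ)√(2mV₀) = 1.71 × √(2·1.4·8.13) = 8.159.
The even/odd transcendental equations gain one root per π/2 in z₀, giving N = 1 + ⌊2z₀/π⌋ = 1 + ⌊5.194⌋ = 6.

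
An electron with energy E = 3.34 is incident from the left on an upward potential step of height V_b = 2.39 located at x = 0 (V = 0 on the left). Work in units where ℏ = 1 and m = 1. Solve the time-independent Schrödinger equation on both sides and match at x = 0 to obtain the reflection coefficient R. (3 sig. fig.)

The wavenumbers are k₁ = √(2mE)/ℏ = 2.585 on the left and k₂ = √(2m(E − V_b))/ℏ = 1.378 on the right.
Matching ψ and ψ′ at x = 0 gives r = (k₁ − k₂)/(k₁ + k₂), so R = r² = 0.09263 and T = 1 − R = 0.9074.

R = 0.0926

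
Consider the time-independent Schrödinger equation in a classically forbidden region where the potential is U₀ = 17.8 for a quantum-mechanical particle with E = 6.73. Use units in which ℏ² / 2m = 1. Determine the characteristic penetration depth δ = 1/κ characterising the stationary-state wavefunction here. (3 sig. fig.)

δ = 0.301

Since E < U₀ the TISE in this region is ψ'' = κ²ψ with κ = √(2m(U₀ − E))/ℏ.
κ = √(2 × 0.5 × 11.07) = 3.327. The penetration depth is δ = 1/κ = 0.301.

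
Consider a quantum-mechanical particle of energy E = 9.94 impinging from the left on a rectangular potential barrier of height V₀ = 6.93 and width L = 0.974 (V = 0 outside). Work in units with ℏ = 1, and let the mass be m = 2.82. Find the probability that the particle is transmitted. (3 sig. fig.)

Above the barrier the interior wavenumber is k₂ = √(2m(E − V₀))/ℏ = 4.120, giving phase k₂L = 4.013.
Matching at both interfaces gives T⁻¹ = 1 + V₀² sin²(k₂L) / [4E(E − V₀)] = 1.235, hence T = 0.810.

T = 0.810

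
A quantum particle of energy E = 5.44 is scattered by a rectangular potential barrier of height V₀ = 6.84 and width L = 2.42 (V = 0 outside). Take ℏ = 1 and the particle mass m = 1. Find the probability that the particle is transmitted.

T = 0.000791

E < V₀: inside the barrier ψ ∝ e^{±κx} with κ = √(2m(V₀ − E))/ℏ = 1.673.
κL = 4.049, sinh(κL) = 28.67.
The exact tunnelling result is T⁻¹ = 1 + V₀² sinh²(κL) / [4E(V₀ − E)] = 1264, so T = 0.000791.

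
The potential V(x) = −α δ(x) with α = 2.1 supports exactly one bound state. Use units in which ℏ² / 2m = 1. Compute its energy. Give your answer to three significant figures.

The bound state is ψ(x) = √κ e^{−κ|x|}. The derivative jump ψ'(0⁺) − ψ'(0⁻) = −(2mα/ℏ²)ψ(0) fixes κ = mα/ℏ² = 1.050.
Then E = −ℏ²κ²/(2m) = −mα²/(2ℏ²) = -1.103.

E = -1.10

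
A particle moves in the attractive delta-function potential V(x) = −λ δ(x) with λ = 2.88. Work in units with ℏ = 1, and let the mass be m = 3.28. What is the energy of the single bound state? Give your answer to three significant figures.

The bound state is ψ(x) = √κ e^{−κ|x|}. The derivative jump ψ'(0⁺) − ψ'(0⁻) = −(2mλ/ℏ²)ψ(0) fixes κ = mλ/ℏ² = 9.446.
Then E = −ℏ²κ²/(2m) = −mλ²/(2ℏ²) = -13.60.

E = -13.6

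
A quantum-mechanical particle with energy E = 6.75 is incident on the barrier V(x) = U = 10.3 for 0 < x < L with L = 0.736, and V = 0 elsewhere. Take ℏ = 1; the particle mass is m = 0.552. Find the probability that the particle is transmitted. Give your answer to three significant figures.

Since E < U the interior solution is evanescent with decay constant κ = √(2m(U − E))/ℏ = 1.980.
κL = 1.457, sinh(κL) = 2.030.
The exact tunnelling result is T⁻¹ = 1 + U² sinh²(κL) / [4E(U − E)] = 5.562, so T = 0.180.

T = 0.180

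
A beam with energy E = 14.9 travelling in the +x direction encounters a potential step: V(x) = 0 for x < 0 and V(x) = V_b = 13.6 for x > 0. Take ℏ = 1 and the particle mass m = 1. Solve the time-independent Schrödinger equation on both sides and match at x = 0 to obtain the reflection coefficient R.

On each side the TISE gives plane waves with k = √(2m(E − V))/ℏ: k₁ = √(2·1·14.9) = 5.459, k₂ = √(2·1·1.3) = 1.612.
Continuity of ψ and ψ′ at the step yields the reflection amplitude r = (k₁ − k₂)/(k₁ + k₂) = 0.5440; thus R = |r|² = 0.2959, T = 0.7041.

R = 0.296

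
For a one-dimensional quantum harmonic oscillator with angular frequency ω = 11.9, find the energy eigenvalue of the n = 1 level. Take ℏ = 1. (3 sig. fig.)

The oscillator eigenvalues are E_n = ℏω(n + ½), so E_1 = 11.9 × 1.5 = 17.85.

E = 17.9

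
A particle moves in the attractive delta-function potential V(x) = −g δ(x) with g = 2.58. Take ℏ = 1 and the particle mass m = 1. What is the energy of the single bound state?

The bound state is ψ(x) = √κ e^{−κ|x|}. The derivative jump ψ'(0⁺) − ψ'(0⁻) = −(2mg/ℏ²)ψ(0) fixes κ = mg/ℏ² = 2.580.
Then E = −ℏ²κ²/(2m) = −mg²/(2ℏ²) = -3.328.

E = -3.33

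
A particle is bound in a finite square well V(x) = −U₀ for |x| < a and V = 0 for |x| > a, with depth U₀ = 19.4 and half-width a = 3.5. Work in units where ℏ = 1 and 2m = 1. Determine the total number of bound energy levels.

The dimensionless depth is z₀ = a√(2mU₀)/ℏ = 3.5 × √(19.40) = 15.42.
A new bound state (alternating even/odd) appears each time z₀ passes a multiple of π/2, so N = ⌊2z₀/π⌋ + 1 = ⌊9.814⌋ + 1 = 10.

N = 10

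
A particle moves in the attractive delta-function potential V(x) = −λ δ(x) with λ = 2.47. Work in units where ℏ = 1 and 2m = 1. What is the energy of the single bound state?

E = -1.53

For x ≠ 0 the bound state is ψ ∝ e^{−κ|x|}; integrating the TISE across the delta gives the cusp condition 2κ = 2mλ/ℏ², so κ = 1.235.
Then E = −ℏ²κ²/(2m) = −mλ²/(2ℏ²) = -1.525.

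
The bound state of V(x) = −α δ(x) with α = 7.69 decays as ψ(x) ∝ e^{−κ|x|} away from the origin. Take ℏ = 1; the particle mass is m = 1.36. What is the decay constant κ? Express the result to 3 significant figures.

Integrating the TISE across x = 0 gives the cusp condition ψ'(0⁺) − ψ'(0⁻) = −(2mα/ℏ²)ψ(0).
With ψ ∝ e^{−κ|x|} this yields −2κ = −2mα/ℏ², so κ = mα/ℏ² = 10.46.

κ = 10.5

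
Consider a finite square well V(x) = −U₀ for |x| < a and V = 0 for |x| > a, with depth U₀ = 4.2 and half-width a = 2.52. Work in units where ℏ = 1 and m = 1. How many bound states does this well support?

Define the well-strength parameter z₀ = (a/ℏ)√(2mU₀) = 2.52 × √(2·1·4.2) = 7.304.
The even/odd transcendental equations gain one root per π/2 in z₀, giving N = 1 + ⌊2z₀/π⌋ = 1 + ⌊4.650⌋ = 5.

N = 5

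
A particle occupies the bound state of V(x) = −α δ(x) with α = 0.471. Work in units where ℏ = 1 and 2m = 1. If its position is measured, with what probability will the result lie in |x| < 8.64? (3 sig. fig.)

P = 0.983

The normalised bound state is ψ = √κ e^{−κ|x|} with κ = mα/ℏ² = 0.2355.
P(|x| < d) = ∫_{−d}^{d} κ e^{−2κ|x|} dx = 1 − e^{−2κd} = 1 − e^{−4.069} = 0.9829.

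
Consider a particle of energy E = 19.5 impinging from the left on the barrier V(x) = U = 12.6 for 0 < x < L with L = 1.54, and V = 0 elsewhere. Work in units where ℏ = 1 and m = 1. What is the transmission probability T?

T = 0.923

Above the barrier the interior wavenumber is k₂ = √(2m(E − U))/ℏ = 3.715, giving phase k₂L = 5.721.
Matching at both interfaces gives T⁻¹ = 1 + U² sin²(k₂L) / [4E(E − U)] = 1.084, hence T = 0.923.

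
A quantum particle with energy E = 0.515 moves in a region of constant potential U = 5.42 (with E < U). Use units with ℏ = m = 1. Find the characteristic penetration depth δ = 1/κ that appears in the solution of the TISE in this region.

Since E < U the TISE in this region is ψ'' = κ²ψ with κ = √(2m(U − E))/ℏ.
κ = √(2 × 1 × 4.905) = 3.132. The penetration depth is δ = 1/κ = 0.319.

δ = 0.319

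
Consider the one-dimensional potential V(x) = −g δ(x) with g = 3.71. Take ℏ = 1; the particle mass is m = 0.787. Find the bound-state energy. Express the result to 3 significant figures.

E = -5.42

For x ≠ 0 the bound state is ψ ∝ e^{−κ|x|}; integrating the TISE across the delta gives the cusp condition 2κ = 2mg/ℏ², so κ = 2.920.
Then E = −ℏ²κ²/(2m) = −mg²/(2ℏ²) = -5.416.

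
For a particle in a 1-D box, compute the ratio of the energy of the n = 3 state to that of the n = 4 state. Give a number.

0.5625

Since E_n ∝ n², the ratio is (3/4)² = 0.5625.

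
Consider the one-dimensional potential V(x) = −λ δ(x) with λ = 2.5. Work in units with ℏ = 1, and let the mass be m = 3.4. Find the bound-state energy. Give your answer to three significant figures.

E = -10.6

The bound state is ψ(x) = √κ e^{−κ|x|}. The derivative jump ψ'(0⁺) − ψ'(0⁻) = −(2mλ/ℏ²)ψ(0) fixes κ = mλ/ℏ² = 8.500.
Then E = −ℏ²κ²/(2m) = −mλ²/(2ℏ²) = -10.63.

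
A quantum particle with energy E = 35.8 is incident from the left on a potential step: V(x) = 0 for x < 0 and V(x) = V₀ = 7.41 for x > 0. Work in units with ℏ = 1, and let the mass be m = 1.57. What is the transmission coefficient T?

T = 0.997

The wavenumbers are k₁ = √(2mE)/ℏ = 10.60 on the left and k₂ = √(2m(E − V₀))/ℏ = 9.442 on the right.
Matching ψ and ψ′ at x = 0 gives r = (k₁ − k₂)/(k₁ + k₂), so R = r² = 0.003354 and T = 1 − R = 0.9966.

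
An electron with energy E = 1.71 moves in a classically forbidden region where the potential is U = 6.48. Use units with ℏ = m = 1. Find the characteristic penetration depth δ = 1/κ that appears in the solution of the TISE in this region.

Since E < U the TISE in this region is ψ'' = κ²ψ with κ = √(2m(U − E))/ℏ.
κ = √(2 × 1 × 4.77) = 3.089. The penetration depth is δ = 1/κ = 0.324.

δ = 0.324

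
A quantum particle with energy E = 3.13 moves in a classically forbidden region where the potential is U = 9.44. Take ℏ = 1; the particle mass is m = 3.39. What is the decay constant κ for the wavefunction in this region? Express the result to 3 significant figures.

Since E < U the TISE in this region is ψ'' = κ²ψ with κ = √(2m(U − E))/ℏ.
κ = √(2 × 3.39 × 6.31) = 6.541.

κ = 6.54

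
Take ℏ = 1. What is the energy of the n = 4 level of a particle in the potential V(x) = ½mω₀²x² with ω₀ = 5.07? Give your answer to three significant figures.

Using E_n = (n + ½)ℏω₀: E_4 = 4.5 × 5.07 = 22.82.

E = 22.8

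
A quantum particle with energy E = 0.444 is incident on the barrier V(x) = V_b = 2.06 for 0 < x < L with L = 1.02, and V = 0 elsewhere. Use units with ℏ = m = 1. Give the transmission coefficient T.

E < V_b: inside the barrier ψ ∝ e^{±κx} with κ = √(2m(V_b − E))/ℏ = 1.798.
κL = 1.834, sinh(κL) = 3.049.
The exact tunnelling result is T⁻¹ = 1 + V_b² sinh²(κL) / [4E(V_b − E)] = 14.74, so T = 0.0678.

T = 0.0678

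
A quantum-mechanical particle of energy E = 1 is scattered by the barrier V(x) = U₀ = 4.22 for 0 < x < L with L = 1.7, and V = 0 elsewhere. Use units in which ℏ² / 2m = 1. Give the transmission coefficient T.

T = 0.00647

Since E < U₀ the interior solution is evanescent with decay constant κ = √(2m(U₀ − E))/ℏ = 1.794.
κL = 3.051, sinh(κL) = 10.54.
The exact tunnelling result is T⁻¹ = 1 + U₀² sinh²(κL) / [4E(U₀ − E)] = 154.6, so T = 0.00647.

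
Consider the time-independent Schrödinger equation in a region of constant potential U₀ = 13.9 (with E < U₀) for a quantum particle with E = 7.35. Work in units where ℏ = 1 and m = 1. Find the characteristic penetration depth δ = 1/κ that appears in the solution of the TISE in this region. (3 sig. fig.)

Since E < U₀ the TISE in this region is ψ'' = κ²ψ with κ = √(2m(U₀ − E))/ℏ.
κ = √(2 × 1 × 6.55) = 3.619. The penetration depth is δ = 1/κ = 0.276.

δ = 0.276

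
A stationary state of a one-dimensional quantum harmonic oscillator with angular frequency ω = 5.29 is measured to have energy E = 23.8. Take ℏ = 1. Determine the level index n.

Invert E_n = (n + ½)ℏω: n = E/ℏω − ½ = 3.999, so n = 4.

n = 4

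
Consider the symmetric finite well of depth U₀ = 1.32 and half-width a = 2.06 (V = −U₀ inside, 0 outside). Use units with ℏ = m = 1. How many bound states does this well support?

Define the well-strength parameter z₀ = (a/ℏ)√(2mU₀) = 2.06 × √(2·1·1.32) = 3.347.
The even/odd transcendental equations gain one root per π/2 in z₀, giving N = 1 + ⌊2z₀/π⌋ = 1 + ⌊2.131⌋ = 3.

N = 3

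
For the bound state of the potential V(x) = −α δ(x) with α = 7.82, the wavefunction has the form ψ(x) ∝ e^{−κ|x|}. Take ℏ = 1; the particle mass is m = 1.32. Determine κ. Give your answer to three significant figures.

Integrating the TISE across x = 0 gives the cusp condition ψ'(0⁺) − ψ'(0⁻) = −(2mα/ℏ²)ψ(0).
With ψ ∝ e^{−κ|x|} this yields −2κ = −2mα/ℏ², so κ = mα/ℏ² = 10.32.

κ = 10.3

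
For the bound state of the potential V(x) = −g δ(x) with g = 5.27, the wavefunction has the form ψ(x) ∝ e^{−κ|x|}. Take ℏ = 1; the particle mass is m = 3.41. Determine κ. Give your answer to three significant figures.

Integrate −(ℏ²/2m)ψ'' − gδ(x)ψ = Eψ from −ε to +ε: the ψ'' term gives ψ'(0⁺) − ψ'(0⁻) and the δ term gives −(2mg/ℏ²)ψ(0).
With ψ ∝ e^{−κ|x|} this yields −2κ = −2mg/ℏ², so κ = mg/ℏ² = 17.97.

κ = 18.0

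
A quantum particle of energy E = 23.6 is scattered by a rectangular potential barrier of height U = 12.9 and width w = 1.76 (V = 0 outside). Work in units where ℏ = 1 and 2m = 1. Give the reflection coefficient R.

Above the barrier the interior wavenumber is k₂ = √(2m(E − U))/ℏ = 3.271, giving phase k₂w = 5.757.
T = [1 + U² sin²(k₂w) / (4E(E − U))]⁻¹ = 1/1.042 = 0.960.
R = 1 − T = 0.0399.

R = 0.0399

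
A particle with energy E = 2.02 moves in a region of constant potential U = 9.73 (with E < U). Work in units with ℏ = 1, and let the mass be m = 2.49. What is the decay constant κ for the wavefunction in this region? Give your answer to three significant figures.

Since E < U the TISE in this region is ψ'' = κ²ψ with κ = √(2m(U − E))/ℏ.
κ = √(2 × 2.49 × 7.71) = 6.196.

κ = 6.20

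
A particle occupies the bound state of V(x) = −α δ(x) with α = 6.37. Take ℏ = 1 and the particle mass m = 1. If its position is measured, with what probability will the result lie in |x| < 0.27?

P = 0.968

The normalised bound state is ψ = √κ e^{−κ|x|} with κ = mα/ℏ² = 6.370.
P(|x| < d) = ∫_{−d}^{d} κ e^{−2κ|x|} dx = 1 − e^{−2κd} = 1 − e^{−3.440} = 0.9679.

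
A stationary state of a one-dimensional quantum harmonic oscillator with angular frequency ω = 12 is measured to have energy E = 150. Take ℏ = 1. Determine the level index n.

E_n = ℏω(n + ½) ⇒ n = E/(ℏω) − ½ = 150/12 − 0.5 = 12.000 → n = 12.

n = 12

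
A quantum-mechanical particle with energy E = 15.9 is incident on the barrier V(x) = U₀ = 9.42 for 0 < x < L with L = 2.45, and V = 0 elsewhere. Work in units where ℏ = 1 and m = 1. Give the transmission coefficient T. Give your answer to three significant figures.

T = 0.935

Above the barrier the interior wavenumber is k₂ = √(2m(E − U₀))/ℏ = 3.600, giving phase k₂L = 8.820.
T = [1 + U₀² sin²(k₂L) / (4E(E − U₀))]⁻¹ = 1/1.070 = 0.935.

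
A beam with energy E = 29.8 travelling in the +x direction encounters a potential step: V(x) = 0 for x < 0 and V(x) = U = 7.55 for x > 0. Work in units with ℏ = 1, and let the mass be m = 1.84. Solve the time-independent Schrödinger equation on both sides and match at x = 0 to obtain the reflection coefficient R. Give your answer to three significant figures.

R = 0.00532

The wavenumbers are k₁ = √(2mE)/ℏ = 10.47 on the left and k₂ = √(2m(E − U))/ℏ = 9.049 on the right.
Matching ψ and ψ′ at x = 0 gives r = (k₁ − k₂)/(k₁ + k₂), so R = r² = 0.005316 and T = 1 − R = 0.9947.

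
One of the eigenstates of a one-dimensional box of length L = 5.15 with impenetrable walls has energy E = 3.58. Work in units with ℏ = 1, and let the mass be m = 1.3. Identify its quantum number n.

n = 5

For an infinite well E_n = n²π²ℏ²/(2mL²), so n = (L/πℏ)√(2mE).
n = (5.15/π) × √(2 × 1.3 × 3.58) = 5.001 → n = 5.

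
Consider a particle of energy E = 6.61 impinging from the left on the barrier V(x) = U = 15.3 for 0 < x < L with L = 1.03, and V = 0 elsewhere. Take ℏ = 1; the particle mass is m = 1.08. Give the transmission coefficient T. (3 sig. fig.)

E < U: inside the barrier ψ ∝ e^{±κx} with κ = √(2m(U − E))/ℏ = 4.332.
κL = 4.462, sinh(κL) = 43.34.
Matching ψ, ψ′ at both faces gives T = [1 + U² sinh²(κL) / (4E(U − E))]⁻¹ = 1/1915 = 0.000522.

T = 0.000522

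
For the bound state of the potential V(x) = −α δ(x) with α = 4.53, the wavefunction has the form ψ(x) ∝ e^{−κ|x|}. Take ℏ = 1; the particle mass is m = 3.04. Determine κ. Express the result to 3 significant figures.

Integrate −(ℏ²/2m)ψ'' − αδ(x)ψ = Eψ from −ε to +ε: the ψ'' term gives ψ'(0⁺) − ψ'(0⁻) and the δ term gives −(2mα/ℏ²)ψ(0).
With ψ ∝ e^{−κ|x|} this yields −2κ = −2mα/ℏ², so κ = mα/ℏ² = 13.77.

κ = 13.8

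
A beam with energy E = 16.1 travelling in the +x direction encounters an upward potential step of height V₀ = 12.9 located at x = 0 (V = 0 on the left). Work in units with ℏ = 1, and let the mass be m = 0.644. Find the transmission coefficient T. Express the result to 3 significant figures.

T = 0.853

On each side the TISE gives plane waves with k = √(2m(E − V))/ℏ: k₁ = √(2·0.644·16.1) = 4.554, k₂ = √(2·0.644·3.2) = 2.030.
Matching ψ and ψ′ at x = 0 gives r = (k₁ − k₂)/(k₁ + k₂), so R = r² = 0.1469 and T = 1 − R = 0.8531.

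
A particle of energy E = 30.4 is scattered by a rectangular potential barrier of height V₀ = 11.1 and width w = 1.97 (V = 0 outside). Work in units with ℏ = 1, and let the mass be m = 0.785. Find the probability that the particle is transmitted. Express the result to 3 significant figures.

T = 0.951

E > V₀: inside the barrier k₂ = √(2m(E − V₀))/ℏ = 5.505, k₂w = 10.84.
Matching at both interfaces gives T⁻¹ = 1 + V₀² sin²(k₂w) / [4E(E − V₀)] = 1.051, hence T = 0.951.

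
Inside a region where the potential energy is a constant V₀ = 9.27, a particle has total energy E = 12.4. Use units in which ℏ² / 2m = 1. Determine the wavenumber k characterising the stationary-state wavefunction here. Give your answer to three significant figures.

With E > V₀ the solution is oscillatory, ψ ∝ e^{±ikx} with k = √(2m(E − V₀))/ℏ.
k = √(2 × 0.5 × 3.13) = 1.769.

k = 1.77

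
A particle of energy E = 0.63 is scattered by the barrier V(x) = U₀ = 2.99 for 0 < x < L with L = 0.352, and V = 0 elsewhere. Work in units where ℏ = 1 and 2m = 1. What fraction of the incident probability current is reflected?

Since E < U₀ the interior solution is evanescent with decay constant κ = √(2m(U₀ − E))/ℏ = 1.536.
κL = 0.5408, sinh(κL) = 0.5675.
Matching ψ, ψ′ at both faces gives T = [1 + U₀² sinh²(κL) / (4E(U₀ − E))]⁻¹ = 1/1.484 = 0.674.
R = 1 − T = 0.326.

R = 0.326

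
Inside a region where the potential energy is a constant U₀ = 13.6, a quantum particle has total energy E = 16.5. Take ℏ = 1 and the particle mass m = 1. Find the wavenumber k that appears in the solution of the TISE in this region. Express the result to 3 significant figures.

k = 2.41

With E > U₀ the solution is oscillatory, ψ ∝ e^{±ikx} with k = √(2m(E − U₀))/ℏ.
k = √(2 × 1 × 2.9) = 2.408.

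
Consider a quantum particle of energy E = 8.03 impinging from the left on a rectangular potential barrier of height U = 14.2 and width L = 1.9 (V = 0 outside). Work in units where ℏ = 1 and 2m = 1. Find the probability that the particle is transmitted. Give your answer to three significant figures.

E < U: inside the barrier ψ ∝ e^{±κx} with κ = √(2m(U − E))/ℏ = 2.484.
κL = 4.720, sinh(κL) = 56.05.
Matching ψ, ψ′ at both faces gives T = [1 + U² sinh²(κL) / (4E(U − E))]⁻¹ = 1/3198 = 0.000313.

T = 0.000313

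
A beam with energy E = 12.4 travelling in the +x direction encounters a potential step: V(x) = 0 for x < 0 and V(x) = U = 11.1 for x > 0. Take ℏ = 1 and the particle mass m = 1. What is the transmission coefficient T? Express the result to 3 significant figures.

T = 0.739

The wavenumbers are k₁ = √(2mE)/ℏ = 4.980 on the left and k₂ = √(2m(E − U))/ℏ = 1.612 on the right.
Matching ψ and ψ′ at x = 0 gives r = (k₁ − k₂)/(k₁ + k₂), so R = r² = 0.2609 and T = 1 − R = 0.7391.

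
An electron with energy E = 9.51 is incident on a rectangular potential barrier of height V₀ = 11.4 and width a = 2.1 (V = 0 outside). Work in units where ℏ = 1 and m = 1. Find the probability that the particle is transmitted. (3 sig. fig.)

Since E < V₀ the interior solution is evanescent with decay constant κ = √(2m(V₀ − E))/ℏ = 1.944.
κa = 4.083, sinh(κa) = 29.65.
The exact tunnelling result is T⁻¹ = 1 + V₀² sinh²(κa) / [4E(V₀ − E)] = 1590, so T = 0.000629.

T = 0.000629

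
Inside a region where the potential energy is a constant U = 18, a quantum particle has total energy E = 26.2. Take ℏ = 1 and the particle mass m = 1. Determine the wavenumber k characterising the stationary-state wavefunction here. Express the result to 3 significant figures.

k = 4.05

With E > U the solution is oscillatory, ψ ∝ e^{±ikx} with k = √(2m(E − U))/ℏ.
k = √(2 × 1 × 8.2) = 4.050.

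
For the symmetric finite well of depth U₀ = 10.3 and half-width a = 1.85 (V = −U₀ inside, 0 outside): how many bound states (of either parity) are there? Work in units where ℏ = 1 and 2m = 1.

Define the well-strength parameter z₀ = (a/ℏ)√(2mU₀) = 1.85 × √(2·0.5·10.3) = 5.937.
A new bound state (alternating even/odd) appears each time z₀ passes a multiple of π/2, so N = ⌊2z₀/π⌋ + 1 = ⌊3.780⌋ + 1 = 4.

N = 4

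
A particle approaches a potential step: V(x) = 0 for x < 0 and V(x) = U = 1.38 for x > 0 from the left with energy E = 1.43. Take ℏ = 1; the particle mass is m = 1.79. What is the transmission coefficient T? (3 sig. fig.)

T = 0.531

The wavenumbers are k₁ = √(2mE)/ℏ = 2.263 on the left and k₂ = √(2m(E − U))/ℏ = 0.4231 on the right.
Continuity of ψ and ψ′ at the step yields the reflection amplitude r = (k₁ − k₂)/(k₁ + k₂) = 0.6849; thus R = |r|² = 0.4691, T = 0.5309.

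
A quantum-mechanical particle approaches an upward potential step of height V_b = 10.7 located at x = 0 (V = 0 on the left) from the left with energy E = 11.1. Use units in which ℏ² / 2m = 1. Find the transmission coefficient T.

The wavenumbers are k₁ = √(2mE)/ℏ = 3.332 on the left and k₂ = √(2m(E − V_b))/ℏ = 0.6325 on the right.
Matching ψ and ψ′ at x = 0 gives r = (k₁ − k₂)/(k₁ + k₂), so R = r² = 0.4636 and T = 1 − R = 0.5364.

T = 0.536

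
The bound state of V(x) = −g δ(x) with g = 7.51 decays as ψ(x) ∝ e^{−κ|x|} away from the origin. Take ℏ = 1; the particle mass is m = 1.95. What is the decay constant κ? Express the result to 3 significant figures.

Integrating the TISE across x = 0 gives the cusp condition ψ'(0⁺) − ψ'(0⁻) = −(2mg/ℏ²)ψ(0).
With ψ ∝ e^{−κ|x|} this yields −2κ = −2mg/ℏ², so κ = mg/ℏ² = 14.64.

κ = 14.6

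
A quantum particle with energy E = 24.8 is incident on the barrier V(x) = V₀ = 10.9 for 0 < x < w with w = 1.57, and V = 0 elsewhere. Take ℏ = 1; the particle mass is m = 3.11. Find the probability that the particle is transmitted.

T = 0.935

E > V₀: inside the barrier k₂ = √(2m(E − V₀))/ℏ = 9.298, k₂w = 14.60.
Matching at both interfaces gives T⁻¹ = 1 + V₀² sin²(k₂w) / [4E(E − V₀)] = 1.069, hence T = 0.935.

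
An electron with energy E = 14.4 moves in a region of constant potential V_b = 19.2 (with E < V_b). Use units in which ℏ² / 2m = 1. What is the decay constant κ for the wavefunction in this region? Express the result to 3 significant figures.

Since E < V_b the TISE in this region is ψ'' = κ²ψ with κ = √(2m(V_b − E))/ℏ.
κ = √(2 × 0.5 × 4.8) = 2.191.

κ = 2.19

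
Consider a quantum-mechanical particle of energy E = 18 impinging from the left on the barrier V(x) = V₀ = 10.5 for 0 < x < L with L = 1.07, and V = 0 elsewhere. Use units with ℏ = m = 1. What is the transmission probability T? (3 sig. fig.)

T = 0.873

E > V₀: inside the barrier k₂ = √(2m(E − V₀))/ℏ = 3.873, k₂L = 4.144.
Matching at both interfaces gives T⁻¹ = 1 + V₀² sin²(k₂L) / [4E(E − V₀)] = 1.145, hence T = 0.873.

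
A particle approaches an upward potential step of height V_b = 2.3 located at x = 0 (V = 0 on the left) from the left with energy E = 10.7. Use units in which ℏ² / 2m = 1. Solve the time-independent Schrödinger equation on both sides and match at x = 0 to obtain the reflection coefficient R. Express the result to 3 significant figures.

R = 0.00365

On each side the TISE gives plane waves with k = √(2m(E − V))/ℏ: k₁ = √(2·½·10.7) = 3.271, k₂ = √(2·½·8.4) = 2.898.
Matching ψ and ψ′ at x = 0 gives r = (k₁ − k₂)/(k₁ + k₂), so R = r² = 0.003652 and T = 1 − R = 0.9963.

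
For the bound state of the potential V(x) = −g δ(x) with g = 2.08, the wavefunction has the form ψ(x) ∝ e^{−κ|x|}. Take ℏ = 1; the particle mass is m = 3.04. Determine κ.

Integrating the TISE across x = 0 gives the cusp condition ψ'(0⁺) − ψ'(0⁻) = −(2mg/ℏ²)ψ(0).
With ψ ∝ e^{−κ|x|} this yields −2κ = −2mg/ℏ², so κ = mg/ℏ² = 6.323.

κ = 6.32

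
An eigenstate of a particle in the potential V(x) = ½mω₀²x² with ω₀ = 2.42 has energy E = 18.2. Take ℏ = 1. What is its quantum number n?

n = 7

E_n = ℏω₀(n + ½) ⇒ n = E/(ℏω₀) − ½ = 18.2/2.42 − 0.5 = 7.021 → n = 7.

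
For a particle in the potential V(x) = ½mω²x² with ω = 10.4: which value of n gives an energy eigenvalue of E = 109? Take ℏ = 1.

E_n = ℏω(n + ½) ⇒ n = E/(ℏω) − ½ = 109/10.4 − 0.5 = 9.981 → n = 10.

n = 10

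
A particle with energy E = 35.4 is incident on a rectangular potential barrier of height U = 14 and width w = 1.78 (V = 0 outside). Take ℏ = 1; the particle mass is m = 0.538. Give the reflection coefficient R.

R = 0.0372

E > U: inside the barrier k₂ = √(2m(E − U))/ℏ = 4.799, k₂w = 8.541.
T = [1 + U² sin²(k₂w) / (4E(E − U))]⁻¹ = 1/1.039 = 0.963.
R = 1 − T = 0.0372.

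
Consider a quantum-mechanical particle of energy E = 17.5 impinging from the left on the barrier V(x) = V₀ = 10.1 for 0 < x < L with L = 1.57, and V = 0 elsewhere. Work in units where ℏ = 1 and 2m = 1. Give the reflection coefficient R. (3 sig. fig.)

R = 0.139

Above the barrier the interior wavenumber is k₂ = √(2m(E − V₀))/ℏ = 2.720, giving phase k₂L = 4.271.
Matching at both interfaces gives T⁻¹ = 1 + V₀² sin²(k₂L) / [4E(E − V₀)] = 1.161, hence T = 0.861.
R = 1 − T = 0.139.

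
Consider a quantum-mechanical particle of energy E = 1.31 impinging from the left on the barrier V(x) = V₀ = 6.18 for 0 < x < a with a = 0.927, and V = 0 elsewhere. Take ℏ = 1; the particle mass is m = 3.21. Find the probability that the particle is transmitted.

Since E < V₀ the interior solution is evanescent with decay constant κ = √(2m(V₀ − E))/ℏ = 5.592.
κa = 5.183, sinh(κa) = 89.14.
Matching ψ, ψ′ at both faces gives T = [1 + V₀² sinh²(κa) / (4E(V₀ − E))]⁻¹ = 1/11890 = 0.0000841.

T = 0.0000841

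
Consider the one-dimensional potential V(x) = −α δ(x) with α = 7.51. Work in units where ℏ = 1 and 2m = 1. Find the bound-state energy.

E = -14.1

The bound state is ψ(x) = √κ e^{−κ|x|}. The derivative jump ψ'(0⁺) − ψ'(0⁻) = −(2mα/ℏ²)ψ(0) fixes κ = mα/ℏ² = 3.755.
Then E = −ℏ²κ²/(2m) = −mα²/(2ℏ²) = -14.10.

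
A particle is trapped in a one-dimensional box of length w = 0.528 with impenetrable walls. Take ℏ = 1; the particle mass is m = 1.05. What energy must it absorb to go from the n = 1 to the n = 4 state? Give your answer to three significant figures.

E_n = n²π²ℏ²/(2mw²), so ΔE = (4² − 1²) π²ℏ²/(2mw²).
ΔE = 15 × π² / (2 × 1.05 × 0.528²) = 252.9.

ΔE = 253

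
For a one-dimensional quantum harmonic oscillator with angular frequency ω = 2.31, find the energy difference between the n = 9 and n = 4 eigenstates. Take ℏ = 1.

E_n = ℏω(n + ½), so ΔE = (9 − 4) ℏω = 5 × 2.31 = 11.55.

ΔE = 11.6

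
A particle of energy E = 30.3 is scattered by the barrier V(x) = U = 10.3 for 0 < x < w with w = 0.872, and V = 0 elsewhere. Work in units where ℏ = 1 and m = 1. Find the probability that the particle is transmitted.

E > U: inside the barrier k₂ = √(2m(E − U))/ℏ = 6.325, k₂w = 5.515.
T = [1 + U² sin²(k₂w) / (4E(E − U))]⁻¹ = 1/1.021 = 0.979.

T = 0.979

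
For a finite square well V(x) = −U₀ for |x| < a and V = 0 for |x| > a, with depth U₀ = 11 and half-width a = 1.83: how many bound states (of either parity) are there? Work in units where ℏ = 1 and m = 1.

N = 6

Define the well-strength parameter z₀ = (a/ℏ)√(2mU₀) = 1.83 × √(2·1·11) = 8.583.
The even/odd transcendental equations gain one root per π/2 in z₀, giving N = 1 + ⌊2z₀/π⌋ = 1 + ⌊5.464⌋ = 6.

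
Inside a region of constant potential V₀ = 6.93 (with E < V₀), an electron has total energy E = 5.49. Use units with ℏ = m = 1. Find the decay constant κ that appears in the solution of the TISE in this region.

Since E < V₀ the TISE in this region is ψ'' = κ²ψ with κ = √(2m(V₀ − E))/ℏ.
κ = √(2 × 1 × 1.44) = 1.697.

κ = 1.70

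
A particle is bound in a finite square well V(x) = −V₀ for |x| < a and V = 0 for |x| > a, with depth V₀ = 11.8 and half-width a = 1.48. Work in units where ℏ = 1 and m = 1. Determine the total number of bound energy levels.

N = 5

Define the well-strength parameter z₀ = (a/ℏ)√(2mV₀) = 1.48 × √(2·1·11.8) = 7.190.
A new bound state (alternating even/odd) appears each time z₀ passes a multiple of π/2, so N = ⌊2z₀/π⌋ + 1 = ⌊4.577⌋ + 1 = 5.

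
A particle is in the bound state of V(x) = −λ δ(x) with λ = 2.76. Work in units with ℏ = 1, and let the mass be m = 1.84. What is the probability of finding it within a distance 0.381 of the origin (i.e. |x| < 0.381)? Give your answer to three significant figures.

The normalised bound state is ψ = √κ e^{−κ|x|} with κ = mλ/ℏ² = 5.078.
P(|x| < d) = ∫_{−d}^{d} κ e^{−2κ|x|} dx = 1 − e^{−2κd} = 1 − e^{−3.870} = 0.9791.

P = 0.979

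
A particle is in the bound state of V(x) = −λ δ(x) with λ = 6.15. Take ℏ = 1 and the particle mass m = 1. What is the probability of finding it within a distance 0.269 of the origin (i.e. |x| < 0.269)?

P = 0.963

The normalised bound state is ψ = √κ e^{−κ|x|} with κ = mλ/ℏ² = 6.150.
P(|x| < d) = ∫_{−d}^{d} κ e^{−2κ|x|} dx = 1 − e^{−2κd} = 1 − e^{−3.309} = 0.9634.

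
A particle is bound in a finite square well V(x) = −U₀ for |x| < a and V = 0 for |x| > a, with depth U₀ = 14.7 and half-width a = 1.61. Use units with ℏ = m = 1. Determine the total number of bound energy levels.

Define the well-strength parameter z₀ = (a/ℏ)√(2mU₀) = 1.61 × √(2·1·14.7) = 8.730.
A new bound state (alternating even/odd) appears each time z₀ passes a multiple of π/2, so N = ⌊2z₀/π⌋ + 1 = ⌊5.558⌋ + 1 = 6.

N = 6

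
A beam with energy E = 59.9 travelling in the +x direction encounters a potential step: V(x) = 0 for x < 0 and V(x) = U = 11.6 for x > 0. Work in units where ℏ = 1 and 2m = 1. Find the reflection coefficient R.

The wavenumbers are k₁ = √(2mE)/ℏ = 7.740 on the left and k₂ = √(2m(E − U))/ℏ = 6.950 on the right.
Continuity of ψ and ψ′ at the step yields the reflection amplitude r = (k₁ − k₂)/(k₁ + k₂) = 0.05376; thus R = |r|² = 0.002890, T = 0.9971.

R = 0.00289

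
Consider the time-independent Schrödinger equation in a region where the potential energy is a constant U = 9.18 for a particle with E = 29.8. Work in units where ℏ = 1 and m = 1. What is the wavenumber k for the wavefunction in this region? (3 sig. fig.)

k = 6.42

With E > U the solution is oscillatory, ψ ∝ e^{±ikx} with k = √(2m(E − U))/ℏ.
k = √(2 × 1 × 20.62) = 6.422.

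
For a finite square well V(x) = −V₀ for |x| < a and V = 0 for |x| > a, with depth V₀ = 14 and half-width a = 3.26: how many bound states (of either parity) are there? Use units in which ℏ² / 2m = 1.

The dimensionless depth is z₀ = a√(2mV₀)/ℏ = 3.26 × √(14.00) = 12.20.
A new bound state (alternating even/odd) appears each time z₀ passes a multiple of π/2, so N = ⌊2z₀/π⌋ + 1 = ⌊7.765⌋ + 1 = 8.

N = 8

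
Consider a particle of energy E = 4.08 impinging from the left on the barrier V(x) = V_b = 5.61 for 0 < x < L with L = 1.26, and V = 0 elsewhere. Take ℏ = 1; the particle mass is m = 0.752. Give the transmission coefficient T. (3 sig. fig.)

T = 0.0676

E < V_b: inside the barrier ψ ∝ e^{±κx} with κ = √(2m(V_b − E))/ℏ = 1.517.
κL = 1.911, sinh(κL) = 3.307.
Matching ψ, ψ′ at both faces gives T = [1 + V_b² sinh²(κL) / (4E(V_b − E))]⁻¹ = 1/14.79 = 0.0676.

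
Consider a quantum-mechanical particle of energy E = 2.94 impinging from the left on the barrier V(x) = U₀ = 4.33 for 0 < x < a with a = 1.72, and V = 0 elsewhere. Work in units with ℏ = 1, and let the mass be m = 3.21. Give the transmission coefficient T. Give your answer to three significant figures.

E < U₀: inside the barrier ψ ∝ e^{±κx} with κ = √(2m(U₀ − E))/ℏ = 2.987.
κa = 5.138, sinh(κa) = 85.19.
The exact tunnelling result is T⁻¹ = 1 + U₀² sinh²(κa) / [4E(U₀ − E)] = 8326, so T = 0.000120.

T = 0.000120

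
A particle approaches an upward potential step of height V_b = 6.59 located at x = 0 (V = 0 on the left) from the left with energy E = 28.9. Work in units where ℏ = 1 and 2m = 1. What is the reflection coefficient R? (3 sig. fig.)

The wavenumbers are k₁ = √(2mE)/ℏ = 5.376 on the left and k₂ = √(2m(E − V_b))/ℏ = 4.723 on the right.
Continuity of ψ and ψ′ at the step yields the reflection amplitude r = (k₁ − k₂)/(k₁ + k₂) = 0.06461; thus R = |r|² = 0.004175, T = 0.9958.

R = 0.00417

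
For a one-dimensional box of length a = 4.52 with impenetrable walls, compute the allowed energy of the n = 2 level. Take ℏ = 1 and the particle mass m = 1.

E = 0.966

The infinite-well eigenfunctions ψ_n = √(2/a) sin(nπx/a) vanish at both walls, giving E_n = n²π²ℏ²/(2ma²).
E_2 = 2² × π² / (2 × 1 × 4.52²) = 0.9662.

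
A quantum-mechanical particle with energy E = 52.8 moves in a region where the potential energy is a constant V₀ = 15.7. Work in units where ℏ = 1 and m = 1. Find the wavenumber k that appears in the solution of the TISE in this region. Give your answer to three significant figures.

With E > V₀ the solution is oscillatory, ψ ∝ e^{±ikx} with k = √(2m(E − V₀))/ℏ.
k = √(2 × 1 × 37.1) = 8.614.

k = 8.61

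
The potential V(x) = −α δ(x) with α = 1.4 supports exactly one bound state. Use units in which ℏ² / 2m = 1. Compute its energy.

E = -0.490

For x ≠ 0 the bound state is ψ ∝ e^{−κ|x|}; integrating the TISE across the delta gives the cusp condition 2κ = 2mα/ℏ², so κ = 0.7000.
Then E = −ℏ²κ²/(2m) = −mα²/(2ℏ²) = -0.4900.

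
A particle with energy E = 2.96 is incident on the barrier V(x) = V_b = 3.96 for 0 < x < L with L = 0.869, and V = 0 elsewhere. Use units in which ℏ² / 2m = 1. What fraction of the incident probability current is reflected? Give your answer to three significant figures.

Since E < V_b the interior solution is evanescent with decay constant κ = √(2m(V_b − E))/ℏ = 1.000.
κL = 0.8690, sinh(κL) = 0.9826.
The exact tunnelling result is T⁻¹ = 1 + V_b² sinh²(κL) / [4E(V_b − E)] = 2.279, so T = 0.439.
R = 1 − T = 0.561.

R = 0.561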